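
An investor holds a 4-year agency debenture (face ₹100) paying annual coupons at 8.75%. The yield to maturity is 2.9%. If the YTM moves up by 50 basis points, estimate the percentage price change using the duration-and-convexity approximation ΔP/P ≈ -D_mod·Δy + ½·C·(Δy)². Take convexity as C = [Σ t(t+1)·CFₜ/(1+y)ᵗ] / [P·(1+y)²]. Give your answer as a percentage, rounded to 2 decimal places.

With y = 0.029:
  t   CF        PV=CF/(1+0.029)^t    t·PV        t(t+1)·PV
  1         8.75         8.5034         8.5034          17.0068
  2         8.75         8.2638        16.5275          49.5825
  3         8.75         8.0309        24.0926          96.3703
  4       108.75        96.9991       387.9965       1,939.9823
  Σ                    121.7971       437.1199       2,102.9419
P = 121.7971; D_Mac = 3.58892 yrs; D_mod = 3.48777 yrs; C = 16.30645.
Duration effect: -3.48777 × (+0.005) = -0.017439
Convexity effect: 0.5 × 16.30645 × (0.005)² = +0.0002038
ΔP/P ≈ -0.017439 + 0.0002038 = -0.017235 = -1.7235%.

-1.72%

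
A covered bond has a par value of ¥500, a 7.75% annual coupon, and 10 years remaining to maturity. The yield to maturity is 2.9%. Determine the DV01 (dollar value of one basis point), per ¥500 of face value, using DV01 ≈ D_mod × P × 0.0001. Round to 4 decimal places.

¥0.5351

Periodic yield y = 0.029.
  t   CF        PV=CF/(1+0.029)^t    t·PV
  1        38.75        37.6579        37.6579
  2        38.75        36.5966        73.1932
  3        38.75        35.5652       106.6957
  4        38.75        34.5629       138.2516
  5        38.75        33.5888       167.9441
  6        38.75        32.6422       195.8532
  7        38.75        31.7223       222.0558
  8        38.75        30.8282       246.6259
  9        38.75        29.9594       269.6347
  10      538.75       404.7935     4,047.9351
  Σ                    707.9171     5,505.8473
P = 707.9171; D_Mac = 7.77753 yrs; D_mod = 7.55834 yrs.
DV01 ≈ 7.55834 × 707.9171 × 0.0001 = 0.535068.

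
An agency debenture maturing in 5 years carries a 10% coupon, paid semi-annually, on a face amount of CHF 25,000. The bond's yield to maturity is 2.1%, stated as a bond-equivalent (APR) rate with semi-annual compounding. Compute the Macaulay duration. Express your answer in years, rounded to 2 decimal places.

Periodic yield y = 0.0105. Discount each cash flow and weight by its period:
  t   CF        PV=CF/(1+0.0105)^t    t·PV
  1     1,250.00     1,237.0114     1,237.0114
  2     1,250.00     1,224.1577     2,448.3154
  3     1,250.00     1,211.4376     3,634.3129
  4     1,250.00     1,198.8497     4,795.3988
  5     1,250.00     1,186.3926     5,931.9629
  6     1,250.00     1,174.0649     7,044.3894
  7     1,250.00     1,161.8653     8,133.0572
  8     1,250.00     1,149.7925     9,198.3400
  9     1,250.00     1,137.8451    10,240.6061
  10   26,250.00    23,646.4598   236,464.5975
  Σ                 34,327.8766   289,127.9917
Price P = Σ PV = 34,327.8766.
Macaulay duration = Σ(t·PV) / P = 289,127.9917 / 34,327.8766 = 8.42254 half-year periods.
In years: 8.42254 / 2 = 4.21127 years.

4.21 years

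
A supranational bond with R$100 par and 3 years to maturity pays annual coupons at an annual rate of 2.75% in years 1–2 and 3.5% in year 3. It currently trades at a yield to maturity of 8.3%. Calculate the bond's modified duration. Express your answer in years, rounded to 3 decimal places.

Periodic yield y = 0.083. First find Macaulay duration:
  t   CF        PV=CF/(1+0.083)^t    t·PV
  1         2.75         2.5392         2.5392
  2         2.75         2.3446         4.6893
  3       103.50        81.4807       244.4422
  Σ                     86.3646       251.6707
P = 86.3646; Macaulay duration = 251.6707 / 86.3646 = 2.91405 years.
Modified duration = D_Mac / (1 + y) = 2.91405 / 1.083 = 2.69072 years.

2.691 years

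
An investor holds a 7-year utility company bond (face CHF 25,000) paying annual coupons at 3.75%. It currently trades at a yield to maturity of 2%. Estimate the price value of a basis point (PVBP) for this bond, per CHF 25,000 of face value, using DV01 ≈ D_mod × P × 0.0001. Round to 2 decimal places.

Periodic yield y = 0.02.
  t   CF        PV=CF/(1+0.02)^t    t·PV
  1       937.50       919.1176       919.1176
  2       937.50       901.0957     1,802.1915
  3       937.50       883.4272     2,650.2816
  4       937.50       866.1051     3,464.4203
  5       937.50       849.1226     4,245.6132
  6       937.50       832.4732     4,994.8390
  7    25,937.50    22,580.1546   158,061.0824
  Σ                 27,831.4961   176,137.5457
P = 27,831.4961; D_Mac = 6.32871 yrs; D_mod = 6.20462 yrs.
DV01 ≈ 6.20462 × 27,831.4961 × 0.0001 = 17.268387.

CHF 17.27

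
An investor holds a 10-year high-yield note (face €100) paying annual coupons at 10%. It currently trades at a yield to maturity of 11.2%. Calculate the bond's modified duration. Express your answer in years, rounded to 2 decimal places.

5.97 years

Periodic yield y = 0.112. First find Macaulay duration:
  t   CF        PV=CF/(1+0.112)^t    t·PV
  1        10.00         8.9928         8.9928
  2        10.00         8.0871        16.1741
  3        10.00         7.2725        21.8176
  4        10.00         6.5400        26.1602
  5        10.00         5.8813        29.4067
  6        10.00         5.2890        31.7338
  7        10.00         4.7563        33.2939
  8        10.00         4.2772        34.2178
  9        10.00         3.8464        34.6178
  10      110.00        38.0491       380.4914
  Σ                     92.9918       616.9060
P = 92.9918; Macaulay duration = 616.9060 / 92.9918 = 6.63398 years.
Modified duration = D_Mac / (1 + y) = 6.63398 / 1.112 = 5.96581 years.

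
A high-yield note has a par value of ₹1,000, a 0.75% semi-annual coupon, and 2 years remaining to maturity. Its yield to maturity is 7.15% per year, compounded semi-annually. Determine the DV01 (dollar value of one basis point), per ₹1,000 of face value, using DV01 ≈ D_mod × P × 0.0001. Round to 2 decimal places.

₹0.17

Periodic yield y = 0.03575.
  t   CF        PV=CF/(1+0.03575)^t    t·PV
  1         3.75         3.6206         3.6206
  2         3.75         3.4956         6.9912
  3         3.75         3.3749        10.1248
  4     1,003.75       872.1793     3,488.7173
  Σ                    882.6704     3,509.4539
P = 882.6704; D_Mac = 3.97595 half-year periods = 1.98798 yrs; D_mod = 1.91936 yrs.
DV01 ≈ 1.91936 × 882.6704 × 0.0001 = 0.169416.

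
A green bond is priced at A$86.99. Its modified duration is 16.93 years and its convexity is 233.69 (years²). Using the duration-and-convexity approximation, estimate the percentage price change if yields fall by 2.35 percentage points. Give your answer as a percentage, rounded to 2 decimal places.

Duration effect: -D_mod·Δy = -16.93 × (-0.0235) = +0.397855
Convexity effect: ½·C·(Δy)² = 0.5 × 233.69 × (-0.0235)² = +0.06452765125
ΔP/P ≈ +0.397855 + 0.06452765125 = +0.46238265125
= +46.238265125%.

+46.24%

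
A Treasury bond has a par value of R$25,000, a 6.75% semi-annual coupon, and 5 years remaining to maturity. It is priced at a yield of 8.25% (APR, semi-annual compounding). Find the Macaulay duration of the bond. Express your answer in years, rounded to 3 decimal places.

Periodic yield y = 0.04125. Discount each cash flow and weight by its period:
  t   CF        PV=CF/(1+0.04125)^t    t·PV
  1       843.75       810.3241       810.3241
  2       843.75       778.2225     1,556.4449
  3       843.75       747.3925     2,242.1775
  4       843.75       717.7839     2,871.1357
  5       843.75       689.3483     3,446.7415
  6       843.75       662.0392     3,972.2351
  7       843.75       635.8119     4,450.6836
  8       843.75       610.6237     4,884.9898
  9       843.75       586.4333     5,277.9001
  10   25,843.75    17,250.6470   172,506.4695
  Σ                 23,488.6265   202,019.1020
Price P = Σ PV = 23,488.6265.
Macaulay duration = Σ(t·PV) / P = 202,019.1020 / 23,488.6265 = 8.60072 half-year periods.
In years: 8.60072 / 2 = 4.30036 years.

4.300 years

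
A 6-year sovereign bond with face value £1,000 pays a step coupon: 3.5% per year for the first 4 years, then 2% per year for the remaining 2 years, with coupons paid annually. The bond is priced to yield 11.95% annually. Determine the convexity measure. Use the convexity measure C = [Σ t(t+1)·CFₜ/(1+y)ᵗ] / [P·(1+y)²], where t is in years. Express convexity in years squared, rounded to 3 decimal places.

With y = 0.1195:
  t   CF        PV=CF/(1+0.1195)^t    t·PV        t(t+1)·PV
  1        35.00        31.2640        31.2640          62.5279
  2        35.00        27.9267        55.8534         167.5603
  3        35.00        24.9457        74.8371         299.3484
  4        35.00        22.2829        89.1316         445.6579
  5        20.00        11.3739        56.8695         341.2171
  6     1,020.00       518.1501     3,108.9006      21,762.3041
  Σ                    635.9433     3,416.8562      23,078.6158
P = 635.9433.
Convexity = Σ t(t+1)·PV / [P·(1+y)²] = 23,078.6158 / (635.9433 × 1.253280) = 28.95631.

28.956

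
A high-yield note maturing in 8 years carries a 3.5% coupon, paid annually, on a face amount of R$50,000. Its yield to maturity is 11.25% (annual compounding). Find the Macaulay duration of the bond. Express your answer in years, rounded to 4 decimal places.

Periodic yield y = 0.1125. Discount each cash flow and weight by its year:
  t   CF        PV=CF/(1+0.1125)^t    t·PV
  1     1,750.00     1,573.0337     1,573.0337
  2     1,750.00     1,413.9629     2,827.9258
  3     1,750.00     1,270.9779     3,812.9336
  4     1,750.00     1,142.4520     4,569.8081
  5     1,750.00     1,026.9232     5,134.6158
  6     1,750.00       923.0770     5,538.4620
  7     1,750.00       829.7321     5,808.1250
  8    51,750.00    22,055.1592   176,441.2736
  Σ                 30,235.3180   205,706.1775
Price P = Σ PV = 30,235.3180.
Macaulay duration = Σ(t·PV) / P = 205,706.1775 / 30,235.3180 = 6.80351 years.

6.8035 years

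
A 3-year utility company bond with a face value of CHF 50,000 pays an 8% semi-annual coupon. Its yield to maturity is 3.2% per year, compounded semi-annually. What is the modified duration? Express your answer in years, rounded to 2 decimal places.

Periodic yield y = 0.016. First find Macaulay duration:
  t   CF        PV=CF/(1+0.016)^t    t·PV
  1     2,000.00     1,968.5039     1,968.5039
  2     2,000.00     1,937.5039     3,875.0078
  3     2,000.00     1,906.9920     5,720.9760
  4     2,000.00     1,876.9606     7,507.8425
  5     2,000.00     1,847.4022     9,237.0110
  6    52,000.00    47,276.0405   283,656.2429
  Σ                 56,813.4031   311,965.5842
P = 56,813.4031; Macaulay duration = 311,965.5842 / 56,813.4031 = 5.49106 half-year periods = 2.74553 years.
Modified duration = D_Mac / (1 + y) = 2.74553 / 1.016 = 2.70229 years.

2.70 years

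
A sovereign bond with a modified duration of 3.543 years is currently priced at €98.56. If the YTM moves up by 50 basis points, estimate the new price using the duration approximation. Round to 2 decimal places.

€96.81

Duration approximation: ΔP/P ≈ -D_mod · Δy = -3.543 × (+0.005) = -0.017715.
New price ≈ 98.56 × (1 - 0.017715) = 96.8140096.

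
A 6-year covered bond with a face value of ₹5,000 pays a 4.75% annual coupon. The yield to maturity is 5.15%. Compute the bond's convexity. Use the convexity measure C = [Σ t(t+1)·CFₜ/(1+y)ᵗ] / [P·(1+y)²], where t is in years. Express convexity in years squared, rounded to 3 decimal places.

With y = 0.0515:
  t   CF        PV=CF/(1+0.0515)^t    t·PV        t(t+1)·PV
  1       237.50       225.8678       225.8678         451.7356
  2       237.50       214.8053       429.6107       1,288.8320
  3       237.50       204.2847       612.8540       2,451.4161
  4       237.50       194.2793       777.1172       3,885.5858
  5       237.50       184.7639       923.8197       5,542.9184
  6     5,237.50     3,874.9703    23,249.8216     162,748.7510
  Σ                  4,898.9713    26,219.0909     176,369.2388
P = 4,898.9713.
Convexity = Σ t(t+1)·PV / [P·(1+y)²] = 176,369.2388 / (4,898.9713 × 1.105652) = 32.56112.

32.561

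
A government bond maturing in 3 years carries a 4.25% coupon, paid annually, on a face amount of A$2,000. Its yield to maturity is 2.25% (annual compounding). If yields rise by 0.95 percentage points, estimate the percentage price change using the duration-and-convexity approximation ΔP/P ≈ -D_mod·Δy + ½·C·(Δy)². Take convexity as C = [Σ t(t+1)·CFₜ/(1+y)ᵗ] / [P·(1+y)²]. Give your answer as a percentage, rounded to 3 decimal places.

-2.629%

With y = 0.0225:
  t   CF        PV=CF/(1+0.0225)^t    t·PV        t(t+1)·PV
  1        85.00        83.1296        83.1296         166.2592
  2        85.00        81.3003       162.6007         487.8020
  3     2,085.00     1,950.3660     5,851.0979      23,404.3916
  Σ                  2,114.7959     6,096.8281      24,058.4527
P = 2,114.7959; D_Mac = 2.88294 yrs; D_mod = 2.81950 yrs; C = 10.88110.
Duration effect: -2.81950 × (+0.0095) = -0.026785
Convexity effect: 0.5 × 10.88110 × (0.0095)² = +0.0004910
ΔP/P ≈ -0.026785 + 0.0004910 = -0.026294 = -2.6294%.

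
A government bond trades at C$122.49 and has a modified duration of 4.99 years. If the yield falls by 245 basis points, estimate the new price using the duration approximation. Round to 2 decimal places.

C$137.47

Duration approximation: ΔP/P ≈ -D_mod · Δy = -4.99 × (-0.0245) = +0.122255.
New price ≈ 122.49 × (1 + 0.122255) = 137.46501495.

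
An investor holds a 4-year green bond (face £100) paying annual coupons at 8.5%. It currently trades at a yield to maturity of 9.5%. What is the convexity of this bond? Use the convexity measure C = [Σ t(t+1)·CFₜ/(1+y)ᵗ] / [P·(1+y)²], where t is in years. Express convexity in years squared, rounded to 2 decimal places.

With y = 0.095:
  t   CF        PV=CF/(1+0.095)^t    t·PV        t(t+1)·PV
  1         8.50         7.7626         7.7626          15.5251
  2         8.50         7.0891        14.1782          42.5346
  3         8.50         6.4741        19.4222          77.6887
  4       108.50        75.4698       301.8792       1,509.3962
  Σ                     96.7955       343.2422       1,645.1446
P = 96.7955.
Convexity = Σ t(t+1)·PV / [P·(1+y)²] = 1,645.1446 / (96.7955 × 1.199025) = 14.17492.

14.17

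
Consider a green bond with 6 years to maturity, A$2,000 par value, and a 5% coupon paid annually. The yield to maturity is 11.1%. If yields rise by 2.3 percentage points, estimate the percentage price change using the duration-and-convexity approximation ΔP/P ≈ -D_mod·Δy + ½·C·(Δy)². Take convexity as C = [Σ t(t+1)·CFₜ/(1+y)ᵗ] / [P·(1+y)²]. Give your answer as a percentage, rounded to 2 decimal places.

-10.03%

With y = 0.111:
  t   CF        PV=CF/(1+0.111)^t    t·PV        t(t+1)·PV
  1       100.00        90.0090        90.0090         180.0180
  2       100.00        81.0162       162.0324         486.0972
  3       100.00        72.9219       218.7656         875.0625
  4       100.00        65.6363       262.5450       1,312.7250
  5       100.00        59.0785       295.3927       1,772.3560
  6     2,100.00     1,116.6960     6,700.1757      46,901.2299
  Σ                  1,485.3578     7,728.9204      51,527.4886
P = 1,485.3578; D_Mac = 5.20341 yrs; D_mod = 4.68353 yrs; C = 28.10475.
Duration effect: -4.68353 × (+0.023) = -0.107721
Convexity effect: 0.5 × 28.10475 × (0.023)² = +0.0074337
ΔP/P ≈ -0.107721 + 0.0074337 = -0.100288 = -10.0288%.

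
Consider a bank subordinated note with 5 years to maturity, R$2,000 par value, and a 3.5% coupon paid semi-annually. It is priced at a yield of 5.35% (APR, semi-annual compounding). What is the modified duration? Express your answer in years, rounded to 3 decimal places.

4.491 years

Periodic yield y = 0.02675. First find Macaulay duration:
  t   CF        PV=CF/(1+0.02675)^t    t·PV
  1        35.00        34.0881        34.0881
  2        35.00        33.2000        66.4001
  3        35.00        32.3351        97.0052
  4        35.00        31.4926       125.9706
  5        35.00        30.6722       153.3608
  6        35.00        29.8731       179.2384
  7        35.00        29.0948       203.6635
  8        35.00        28.3368       226.6942
  9        35.00        27.5985       248.3866
  10    2,035.00     1,562.8500    15,628.5000
  Σ                  1,839.5412    16,963.3075
P = 1,839.5412; Macaulay duration = 16,963.3075 / 1,839.5412 = 9.22149 half-year periods = 4.61074 years.
Modified duration = D_Mac / (1 + y) = 4.61074 / 1.02675 = 4.49062 years.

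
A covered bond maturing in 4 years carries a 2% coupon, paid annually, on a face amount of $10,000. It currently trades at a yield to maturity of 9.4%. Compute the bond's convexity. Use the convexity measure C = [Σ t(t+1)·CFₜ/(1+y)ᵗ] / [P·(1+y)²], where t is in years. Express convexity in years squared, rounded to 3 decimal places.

15.960

With y = 0.094:
  t   CF        PV=CF/(1+0.094)^t    t·PV        t(t+1)·PV
  1       200.00       182.8154       182.8154         365.6307
  2       200.00       167.1073       334.2145       1,002.6436
  3       200.00       152.7489       458.2466       1,832.9865
  4    10,200.00     7,120.8344    28,483.3374     142,416.6872
  Σ                  7,623.5059    29,458.6140     145,617.9481
P = 7,623.5059.
Convexity = Σ t(t+1)·PV / [P·(1+y)²] = 145,617.9481 / (7,623.5059 × 1.196836) = 15.95973.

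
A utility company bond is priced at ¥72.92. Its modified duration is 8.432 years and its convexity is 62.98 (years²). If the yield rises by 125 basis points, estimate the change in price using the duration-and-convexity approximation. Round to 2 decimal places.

Duration effect: -D_mod·Δy = -8.432 × (+0.0125) = -0.105400
Convexity effect: ½·C·(Δy)² = 0.5 × 62.98 × (0.0125)² = +0.0049203125
ΔP/P ≈ -0.105400 + 0.0049203125 = -0.1004796875
ΔP ≈ 72.92 × (-0.1004796875) = -7.3269788125.

-¥7.33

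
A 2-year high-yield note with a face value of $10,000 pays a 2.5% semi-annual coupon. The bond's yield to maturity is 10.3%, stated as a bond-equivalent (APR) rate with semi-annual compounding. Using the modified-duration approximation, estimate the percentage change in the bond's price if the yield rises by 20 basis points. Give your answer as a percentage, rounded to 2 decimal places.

-0.37%

Periodic yield y = 0.0515. Modified duration first:
  t   CF        PV=CF/(1+0.0515)^t    t·PV
  1       125.00       118.8778       118.8778
  2       125.00       113.0554       226.1109
  3       125.00       107.5182       322.5547
  4    10,125.00     8,282.4329    33,129.7314
  Σ                  8,621.8843    33,797.2748
P = 8,621.8843; D_Mac = 3.91994 half-year periods = 1.95997 yrs; D_mod = 1.95997/(1+0.0515) = 1.86398 yrs.
ΔP/P ≈ -D_mod · Δy = -1.86398 × (+0.002) = -0.003728 = -0.3728%.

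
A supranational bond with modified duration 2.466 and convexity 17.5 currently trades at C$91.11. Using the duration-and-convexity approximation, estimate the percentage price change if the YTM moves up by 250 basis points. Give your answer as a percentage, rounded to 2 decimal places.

Duration effect: -D_mod·Δy = -2.466 × (+0.025) = -0.061650
Convexity effect: ½·C·(Δy)² = 0.5 × 17.5 × (0.025)² = +0.00546875
ΔP/P ≈ -0.061650 + 0.00546875 = -0.05618125
= -5.618125%.

-5.62%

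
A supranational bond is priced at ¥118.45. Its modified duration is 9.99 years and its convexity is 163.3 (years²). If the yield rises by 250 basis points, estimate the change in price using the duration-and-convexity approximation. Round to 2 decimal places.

Duration effect: -D_mod·Δy = -9.99 × (+0.025) = -0.249750
Convexity effect: ½·C·(Δy)² = 0.5 × 163.3 × (0.025)² = +0.05103125
ΔP/P ≈ -0.249750 + 0.05103125 = -0.19871875
ΔP ≈ 118.45 × (-0.19871875) = -23.5382359375.

-¥23.54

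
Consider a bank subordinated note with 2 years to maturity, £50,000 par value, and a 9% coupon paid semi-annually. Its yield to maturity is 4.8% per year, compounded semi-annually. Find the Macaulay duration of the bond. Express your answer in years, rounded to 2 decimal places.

Periodic yield y = 0.024. Discount each cash flow and weight by its period:
  t   CF        PV=CF/(1+0.024)^t    t·PV
  1     2,250.00     2,197.2656     2,197.2656
  2     2,250.00     2,145.7672     4,291.5344
  3     2,250.00     2,095.4758     6,286.4274
  4    52,250.00    47,521.0982   190,084.3927
  Σ                 53,959.6068   202,859.6201
Price P = Σ PV = 53,959.6068.
Macaulay duration = Σ(t·PV) / P = 202,859.6201 / 53,959.6068 = 3.75947 half-year periods.
In years: 3.75947 / 2 = 1.87974 years.

1.88 years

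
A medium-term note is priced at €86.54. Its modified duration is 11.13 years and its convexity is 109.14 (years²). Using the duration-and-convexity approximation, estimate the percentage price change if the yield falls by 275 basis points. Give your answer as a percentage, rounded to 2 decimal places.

+34.73%

Duration effect: -D_mod·Δy = -11.13 × (-0.0275) = +0.306075
Convexity effect: ½·C·(Δy)² = 0.5 × 109.14 × (-0.0275)² = +0.0412685625
ΔP/P ≈ +0.306075 + 0.0412685625 = +0.3473435625
= +34.73435625%.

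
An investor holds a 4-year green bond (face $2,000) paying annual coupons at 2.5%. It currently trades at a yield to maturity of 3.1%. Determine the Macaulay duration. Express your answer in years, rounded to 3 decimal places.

3.854 years

Periodic yield y = 0.031. Discount each cash flow and weight by its year:
  t   CF        PV=CF/(1+0.031)^t    t·PV
  1        50.00        48.4966        48.4966
  2        50.00        47.0384        94.0768
  3        50.00        45.6241       136.8722
  4     2,050.00     1,814.3422     7,257.3688
  Σ                  1,955.5013     7,536.8144
Price P = Σ PV = 1,955.5013.
Macaulay duration = Σ(t·PV) / P = 7,536.8144 / 1,955.5013 = 3.85416 years.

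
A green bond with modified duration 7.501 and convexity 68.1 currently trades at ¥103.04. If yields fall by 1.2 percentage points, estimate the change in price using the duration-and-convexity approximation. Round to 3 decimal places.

+¥9.780

Duration effect: -D_mod·Δy = -7.501 × (-0.012) = +0.090012
Convexity effect: ½·C·(Δy)² = 0.5 × 68.1 × (-0.012)² = +0.0049032
ΔP/P ≈ +0.090012 + 0.0049032 = +0.0949152
ΔP ≈ 103.04 × (+0.0949152) = +9.780062208.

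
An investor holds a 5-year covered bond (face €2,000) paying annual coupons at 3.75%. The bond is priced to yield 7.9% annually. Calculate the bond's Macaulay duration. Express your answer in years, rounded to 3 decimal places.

Periodic yield y = 0.079. Discount each cash flow and weight by its year:
  t   CF        PV=CF/(1+0.079)^t    t·PV
  1        75.00        69.5088        69.5088
  2        75.00        64.4197       128.8393
  3        75.00        59.7031       179.1093
  4        75.00        55.3319       221.3275
  5     2,075.00     1,418.7663     7,093.8317
  Σ                  1,667.7298     7,692.6167
Price P = Σ PV = 1,667.7298.
Macaulay duration = Σ(t·PV) / P = 7,692.6167 / 1,667.7298 = 4.61263 years.

4.613 years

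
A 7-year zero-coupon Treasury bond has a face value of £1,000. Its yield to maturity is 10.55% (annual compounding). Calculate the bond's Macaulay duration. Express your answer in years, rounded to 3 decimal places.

A zero-coupon bond has a single cash flow at maturity, so its Macaulay duration equals its maturity: 7 years.

7.000 years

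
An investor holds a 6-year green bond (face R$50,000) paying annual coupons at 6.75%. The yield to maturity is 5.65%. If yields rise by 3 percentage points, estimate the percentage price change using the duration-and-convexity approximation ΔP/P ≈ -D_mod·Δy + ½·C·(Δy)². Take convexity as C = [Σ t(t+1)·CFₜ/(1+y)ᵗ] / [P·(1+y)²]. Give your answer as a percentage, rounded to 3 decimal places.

-13.256%

With y = 0.0565:
  t   CF        PV=CF/(1+0.0565)^t    t·PV        t(t+1)·PV
  1     3,375.00     3,194.5102     3,194.5102       6,389.0204
  2     3,375.00     3,023.6727     6,047.3453      18,142.0360
  3     3,375.00     2,861.9713     8,585.9139      34,343.6555
  4     3,375.00     2,708.9175    10,835.6698      54,178.3491
  5     3,375.00     2,564.0487    12,820.2435      76,921.4611
  6    53,375.00    38,381.4060   230,288.4359   1,612,019.0512
  Σ                 52,734.5263   271,772.1186   1,801,993.5733
P = 52,734.5263; D_Mac = 5.15359 yrs; D_mod = 4.87798 yrs; C = 30.61394.
Duration effect: -4.87798 × (+0.03) = -0.146340
Convexity effect: 0.5 × 30.61394 × (0.03)² = +0.0137763
ΔP/P ≈ -0.146340 + 0.0137763 = -0.132563 = -13.2563%.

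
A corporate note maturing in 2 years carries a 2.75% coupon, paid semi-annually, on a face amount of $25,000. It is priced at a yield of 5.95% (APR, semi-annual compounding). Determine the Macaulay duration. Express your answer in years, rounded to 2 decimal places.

1.96 years

Periodic yield y = 0.02975. Discount each cash flow and weight by its period:
  t   CF        PV=CF/(1+0.02975)^t    t·PV
  1       343.75       333.8189       333.8189
  2       343.75       324.1747       648.3494
  3       343.75       314.8091       944.4274
  4    25,343.75    22,539.4686    90,157.8745
  Σ                 23,512.2713    92,084.4702
Price P = Σ PV = 23,512.2713.
Macaulay duration = Σ(t·PV) / P = 92,084.4702 / 23,512.2713 = 3.91644 half-year periods.
In years: 3.91644 / 2 = 1.95822 years.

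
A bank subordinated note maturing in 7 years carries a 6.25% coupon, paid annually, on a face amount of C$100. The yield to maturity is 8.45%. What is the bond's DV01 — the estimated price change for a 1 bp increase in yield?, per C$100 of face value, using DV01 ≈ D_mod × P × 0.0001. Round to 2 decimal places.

C$0.05

Periodic yield y = 0.0845.
  t   CF        PV=CF/(1+0.0845)^t    t·PV
  1         6.25         5.7630         5.7630
  2         6.25         5.3140        10.6280
  3         6.25         4.8999        14.6998
  4         6.25         4.5182        18.0726
  5         6.25         4.1661        20.8306
  6         6.25         3.8415        23.0491
  7       106.25        60.2174       421.5218
  Σ                     88.7202       514.5651
P = 88.7202; D_Mac = 5.79987 yrs; D_mod = 5.34796 yrs.
DV01 ≈ 5.34796 × 88.7202 × 0.0001 = 0.047447.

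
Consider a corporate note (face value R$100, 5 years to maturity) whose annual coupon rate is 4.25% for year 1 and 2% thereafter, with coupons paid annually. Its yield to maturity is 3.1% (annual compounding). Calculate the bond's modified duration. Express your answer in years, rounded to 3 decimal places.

4.575 years

Periodic yield y = 0.031. First find Macaulay duration:
  t   CF        PV=CF/(1+0.031)^t    t·PV
  1         4.25         4.1222         4.1222
  2         2.00         1.8815         3.7631
  3         2.00         1.8250         5.4749
  4         2.00         1.7701         7.0804
  5       102.00        87.5602       437.8011
  Σ                     97.1590       458.2416
P = 97.1590; Macaulay duration = 458.2416 / 97.1590 = 4.71641 years.
Modified duration = D_Mac / (1 + y) = 4.71641 / 1.031 = 4.57460 years.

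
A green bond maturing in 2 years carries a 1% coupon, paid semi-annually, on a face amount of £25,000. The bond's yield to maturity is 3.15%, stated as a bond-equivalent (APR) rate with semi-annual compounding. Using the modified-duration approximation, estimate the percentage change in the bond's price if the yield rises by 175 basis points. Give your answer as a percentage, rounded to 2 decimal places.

Periodic yield y = 0.01575. Modified duration first:
  t   CF        PV=CF/(1+0.01575)^t    t·PV
  1       125.00       123.0618       123.0618
  2       125.00       121.1536       242.3072
  3       125.00       119.2750       357.8251
  4    25,125.00    23,602.5402    94,410.1609
  Σ                 23,966.0306    95,133.3550
P = 23,966.0306; D_Mac = 3.96951 half-year periods = 1.98475 yrs; D_mod = 1.98475/(1+0.01575) = 1.95398 yrs.
ΔP/P ≈ -D_mod · Δy = -1.95398 × (+0.0175) = -0.034195 = -3.4195%.

-3.42%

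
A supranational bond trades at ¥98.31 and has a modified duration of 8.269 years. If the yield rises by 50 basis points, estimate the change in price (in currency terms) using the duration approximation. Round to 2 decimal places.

-¥4.06

Duration approximation: ΔP/P ≈ -D_mod · Δy = -8.269 × (+0.005) = -0.041345.
ΔP ≈ 98.31 × (-0.041345) = -4.06462695.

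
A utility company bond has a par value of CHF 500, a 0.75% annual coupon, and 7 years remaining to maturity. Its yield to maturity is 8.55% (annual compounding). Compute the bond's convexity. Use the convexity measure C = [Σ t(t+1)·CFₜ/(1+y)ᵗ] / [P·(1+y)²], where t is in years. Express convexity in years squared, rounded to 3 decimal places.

With y = 0.0855:
  t   CF        PV=CF/(1+0.0855)^t    t·PV        t(t+1)·PV
  1         3.75         3.4546         3.4546           6.9093
  2         3.75         3.1825         6.3650          19.0951
  3         3.75         2.9319         8.7956          35.1822
  4         3.75         2.7009        10.8037          54.0184
  5         3.75         2.4882        12.4409          74.6455
  6         3.75         2.2922        13.7532          96.2724
  7       503.75       283.6653     1,985.6573      15,885.2587
  Σ                    300.7156     2,041.2704      16,171.3815
P = 300.7156.
Convexity = Σ t(t+1)·PV / [P·(1+y)²] = 16,171.3815 / (300.7156 × 1.178310) = 45.63851.

45.639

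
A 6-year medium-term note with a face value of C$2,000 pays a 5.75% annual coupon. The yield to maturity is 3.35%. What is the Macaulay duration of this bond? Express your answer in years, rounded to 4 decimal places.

5.2917 years

Periodic yield y = 0.0335. Discount each cash flow and weight by its year:
  t   CF        PV=CF/(1+0.0335)^t    t·PV
  1       115.00       111.2724       111.2724
  2       115.00       107.6656       215.3312
  3       115.00       104.1757       312.5271
  4       115.00       100.7989       403.1957
  5       115.00        97.5316       487.6581
  6     2,115.00     1,735.5914    10,413.5483
  Σ                  2,257.0356    11,943.5327
Price P = Σ PV = 2,257.0356.
Macaulay duration = Σ(t·PV) / P = 11,943.5327 / 2,257.0356 = 5.29169 years.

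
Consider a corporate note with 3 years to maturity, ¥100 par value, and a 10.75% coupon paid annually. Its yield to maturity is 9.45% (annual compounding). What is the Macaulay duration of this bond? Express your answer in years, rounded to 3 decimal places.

Periodic yield y = 0.0945. Discount each cash flow and weight by its year:
  t   CF        PV=CF/(1+0.0945)^t    t·PV
  1        10.75         9.8218         9.8218
  2        10.75         8.9738        17.9476
  3       110.75        84.4688       253.4065
  Σ                    103.2645       281.1759
Price P = Σ PV = 103.2645.
Macaulay duration = Σ(t·PV) / P = 281.1759 / 103.2645 = 2.72287 years.

2.723 years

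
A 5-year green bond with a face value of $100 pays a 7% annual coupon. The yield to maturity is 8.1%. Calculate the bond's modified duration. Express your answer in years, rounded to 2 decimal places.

4.04 years

Periodic yield y = 0.081. First find Macaulay duration:
  t   CF        PV=CF/(1+0.081)^t    t·PV
  1         7.00         6.4755         6.4755
  2         7.00         5.9903        11.9805
  3         7.00         5.5414        16.6243
  4         7.00         5.1262        20.5048
  5       107.00        72.4862       362.4310
  Σ                     95.6196       418.0161
P = 95.6196; Macaulay duration = 418.0161 / 95.6196 = 4.37166 years.
Modified duration = D_Mac / (1 + y) = 4.37166 / 1.081 = 4.04409 years.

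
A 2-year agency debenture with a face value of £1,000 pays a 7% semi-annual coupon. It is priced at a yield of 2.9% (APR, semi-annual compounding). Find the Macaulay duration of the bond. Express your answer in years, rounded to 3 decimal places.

Periodic yield y = 0.0145. Discount each cash flow and weight by its period:
  t   CF        PV=CF/(1+0.0145)^t    t·PV
  1        35.00        34.4998        34.4998
  2        35.00        34.0067        68.0133
  3        35.00        33.5206       100.5618
  4     1,035.00       977.0845     3,908.3382
  Σ                  1,079.1116     4,111.4131
Price P = Σ PV = 1,079.1116.
Macaulay duration = Σ(t·PV) / P = 4,111.4131 / 1,079.1116 = 3.81000 half-year periods.
In years: 3.81000 / 2 = 1.90500 years.

1.905 years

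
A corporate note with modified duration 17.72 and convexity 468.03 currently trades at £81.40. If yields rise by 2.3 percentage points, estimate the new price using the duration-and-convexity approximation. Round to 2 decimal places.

Duration effect: -D_mod·Δy = -17.72 × (+0.023) = -0.407560
Convexity effect: ½·C·(Δy)² = 0.5 × 468.03 × (0.023)² = +0.123793935
ΔP/P ≈ -0.407560 + 0.123793935 = -0.283766065
New price ≈ 81.40 × (1 - 0.283766065) = 58.301442309.

£58.30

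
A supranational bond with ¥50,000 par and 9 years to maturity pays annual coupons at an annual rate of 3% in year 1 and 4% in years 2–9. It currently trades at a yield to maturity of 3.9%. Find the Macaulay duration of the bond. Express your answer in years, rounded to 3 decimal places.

7.803 years

Periodic yield y = 0.039. Discount each cash flow and weight by its year:
  t   CF        PV=CF/(1+0.039)^t    t·PV
  1     1,500.00     1,443.6959     1,443.6959
  2     2,000.00     1,852.6735     3,705.3471
  3     2,000.00     1,783.1314     5,349.3943
  4     2,000.00     1,716.1996     6,864.7985
  5     2,000.00     1,651.7802     8,258.9010
  6     2,000.00     1,589.7788     9,538.6730
  7     2,000.00     1,530.1047    10,710.7332
  8     2,000.00     1,472.6706    11,781.3648
  9    52,000.00    36,852.1997   331,669.7971
  Σ                 49,892.2345   389,322.7049
Price P = Σ PV = 49,892.2345.
Macaulay duration = Σ(t·PV) / P = 389,322.7049 / 49,892.2345 = 7.80327 years.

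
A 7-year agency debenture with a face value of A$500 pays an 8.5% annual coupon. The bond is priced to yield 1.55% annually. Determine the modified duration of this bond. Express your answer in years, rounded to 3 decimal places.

5.735 years

Periodic yield y = 0.0155. First find Macaulay duration:
  t   CF        PV=CF/(1+0.0155)^t    t·PV
  1        42.50        41.8513        41.8513
  2        42.50        41.2125        82.4250
  3        42.50        40.5835       121.7504
  4        42.50        39.9640       159.8561
  5        42.50        39.3540       196.7702
  6        42.50        38.7534       232.5202
  7       542.50       487.1248     3,409.8737
  Σ                    728.8435     4,245.0468
P = 728.8435; Macaulay duration = 4,245.0468 / 728.8435 = 5.82436 years.
Modified duration = D_Mac / (1 + y) = 5.82436 / 1.0155 = 5.73546 years.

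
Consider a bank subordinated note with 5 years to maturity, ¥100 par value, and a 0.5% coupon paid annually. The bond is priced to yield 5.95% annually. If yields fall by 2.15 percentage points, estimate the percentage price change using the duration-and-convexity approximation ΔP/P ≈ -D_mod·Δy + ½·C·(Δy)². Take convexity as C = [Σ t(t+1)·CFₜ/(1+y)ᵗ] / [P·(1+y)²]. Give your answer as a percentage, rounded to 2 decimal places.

With y = 0.0595:
  t   CF        PV=CF/(1+0.0595)^t    t·PV        t(t+1)·PV
  1         0.50         0.4719         0.4719           0.9438
  2         0.50         0.4454         0.8908           2.6725
  3         0.50         0.4204         1.2612           5.0449
  4         0.50         0.3968         1.5872           7.9359
  5       100.50        75.2768       376.3841       2,258.3046
  Σ                     77.0114       380.5952       2,274.9017
P = 77.0114; D_Mac = 4.94207 yrs; D_mod = 4.66453 yrs; C = 26.31515.
Duration effect: -4.66453 × (-0.0215) = +0.100287
Convexity effect: 0.5 × 26.31515 × (-0.0215)² = +0.0060821
ΔP/P ≈ +0.100287 + 0.0060821 = +0.106369 = +10.6369%.

+10.64%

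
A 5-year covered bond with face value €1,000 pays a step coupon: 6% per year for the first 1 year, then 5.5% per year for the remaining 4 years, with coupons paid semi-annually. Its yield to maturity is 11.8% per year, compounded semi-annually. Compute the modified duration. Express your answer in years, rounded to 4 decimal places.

Periodic yield y = 0.059. First find Macaulay duration:
  t   CF        PV=CF/(1+0.059)^t    t·PV
  1        30.00        28.3286        28.3286
  2        30.00        26.7503        53.5007
  3        27.50        23.1550        69.4650
  4        27.50        21.8650        87.4599
  5        27.50        20.6468       103.2340
  6        27.50        19.4965       116.9791
  7        27.50        18.4103       128.8721
  8        27.50        17.3846       139.0769
  9        27.50        16.4161       147.7446
  10    1,027.50       579.1916     5,791.9157
  Σ                    771.6448     6,666.5766
P = 771.6448; Macaulay duration = 6,666.5766 / 771.6448 = 8.63944 half-year periods = 4.31972 years.
Modified duration = D_Mac / (1 + y) = 4.31972 / 1.059 = 4.07905 years.

4.0791 years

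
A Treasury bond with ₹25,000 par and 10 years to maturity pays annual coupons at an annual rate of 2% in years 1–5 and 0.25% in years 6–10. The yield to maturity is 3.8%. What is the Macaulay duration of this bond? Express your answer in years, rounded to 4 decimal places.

Periodic yield y = 0.038. Discount each cash flow and weight by its year:
  t   CF        PV=CF/(1+0.038)^t    t·PV
  1       500.00       481.6956       481.6956
  2       500.00       464.0612       928.1225
  3       500.00       447.0725     1,341.2175
  4       500.00       430.7057     1,722.8227
  5       500.00       414.9380     2,074.6901
  6        62.50        49.9685       299.8107
  7        62.50        48.1392       336.9741
  8        62.50        46.3768       371.0148
  9        62.50        44.6790       402.1114
  10   25,062.50    17,260.4000   172,603.9995
  Σ                 19,688.0364   180,562.4588
Price P = Σ PV = 19,688.0364.
Macaulay duration = Σ(t·PV) / P = 180,562.4588 / 19,688.0364 = 9.17118 years.

9.1712 years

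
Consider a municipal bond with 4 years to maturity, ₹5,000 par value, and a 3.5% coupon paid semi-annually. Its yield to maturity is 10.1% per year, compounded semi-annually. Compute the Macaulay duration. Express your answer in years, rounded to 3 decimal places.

Periodic yield y = 0.0505. Discount each cash flow and weight by its period:
  t   CF        PV=CF/(1+0.0505)^t    t·PV
  1        87.50        83.2937        83.2937
  2        87.50        79.2895       158.5791
  3        87.50        75.4779       226.4337
  4        87.50        71.8495       287.3981
  5        87.50        68.3955       341.9777
  6        87.50        65.1076       390.6456
  7        87.50        61.9777       433.8441
  8     5,087.50     3,430.3305    27,442.6442
  Σ                  3,935.7220    29,364.8162
Price P = Σ PV = 3,935.7220.
Macaulay duration = Σ(t·PV) / P = 29,364.8162 / 3,935.7220 = 7.46110 half-year periods.
In years: 7.46110 / 2 = 3.73055 years.

3.731 years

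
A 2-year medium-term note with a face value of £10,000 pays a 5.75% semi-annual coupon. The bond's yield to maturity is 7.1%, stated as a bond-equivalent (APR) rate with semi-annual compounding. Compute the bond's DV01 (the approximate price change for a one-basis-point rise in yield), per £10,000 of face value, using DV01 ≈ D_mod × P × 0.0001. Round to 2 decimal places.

Periodic yield y = 0.0355.
  t   CF        PV=CF/(1+0.0355)^t    t·PV
  1       287.50       277.6437       277.6437
  2       287.50       268.1252       536.2504
  3       287.50       258.9331       776.7992
  4    10,287.50     8,947.6592    35,790.6369
  Σ                  9,752.3612    37,381.3302
P = 9,752.3612; D_Mac = 3.83305 half-year periods = 1.91653 yrs; D_mod = 1.85082 yrs.
DV01 ≈ 1.85082 × 9,752.3612 × 0.0001 = 1.804989.

£1.80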